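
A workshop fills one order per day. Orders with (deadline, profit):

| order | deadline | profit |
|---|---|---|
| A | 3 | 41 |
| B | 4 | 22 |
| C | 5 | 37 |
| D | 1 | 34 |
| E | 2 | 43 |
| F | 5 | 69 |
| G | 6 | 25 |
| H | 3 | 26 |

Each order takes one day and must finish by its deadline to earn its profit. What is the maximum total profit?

Take jobs in profit order; each goes to the latest open slot no later than its deadline.
By profit: F(d5,69), E(d2,43), A(d3,41), C(d5,37), D(d1,34), H(d3,26), G(d6,25), B(d4,22)
F→slot 5; E→slot 2; A→slot 3; C→slot 4; D→slot 1; H skipped; G→slot 6; B skipped.
Profit = 34 + 43 + 41 + 37 + 69 + 25 = 249

249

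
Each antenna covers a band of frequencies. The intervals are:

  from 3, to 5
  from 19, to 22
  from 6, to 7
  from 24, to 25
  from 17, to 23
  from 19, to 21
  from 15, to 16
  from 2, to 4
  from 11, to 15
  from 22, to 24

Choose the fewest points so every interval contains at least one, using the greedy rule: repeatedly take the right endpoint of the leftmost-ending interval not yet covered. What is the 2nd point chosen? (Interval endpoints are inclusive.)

7

Sort by right endpoint; whenever an interval is uncovered, place a point at its right end.
Sorted: [2,4] [3,5] [6,7] [11,15] [15,16] [19,21] [19,22] [17,23] [22,24] [24,25]
{[2,4],[3,5]} hit by 4; {[6,7]} hit by 7; {[11,15],[15,16]} hit by 15; {[19,21],[19,22],[17,23]} hit by 21; {[22,24],[24,25]} hit by 24.
Points: 4, 7, 15, 21, 24 (5 total).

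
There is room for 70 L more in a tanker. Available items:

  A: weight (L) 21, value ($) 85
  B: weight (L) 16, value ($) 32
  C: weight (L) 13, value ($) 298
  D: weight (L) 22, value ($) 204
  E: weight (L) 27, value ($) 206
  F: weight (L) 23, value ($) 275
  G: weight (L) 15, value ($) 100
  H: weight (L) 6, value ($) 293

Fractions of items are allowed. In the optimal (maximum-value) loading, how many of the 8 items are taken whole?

4

Ratios (sorted): H 48.83, C 22.92, F 11.96, D 9.27, E 7.63, G 6.67, A 4.05, B 2.00
take H (6 @ 293); take C (13 @ 298); take F (23 @ 275); take D (22 @ 204); take 6/27 of E → 45.78. Capacity used 70/70.
4 item(s) taken whole; one partial (take 6/27 of E).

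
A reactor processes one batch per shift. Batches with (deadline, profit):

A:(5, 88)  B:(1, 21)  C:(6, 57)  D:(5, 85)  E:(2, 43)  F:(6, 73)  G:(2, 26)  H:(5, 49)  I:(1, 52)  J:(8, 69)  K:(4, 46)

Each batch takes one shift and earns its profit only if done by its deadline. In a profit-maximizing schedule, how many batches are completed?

Profit order: A=88 D=85 F=73 J=69 C=57 I=52 H=49 K=46 E=43 G=26 B=21
Assign: A→slot 5, D→slot 4, F→slot 6, J→slot 8, C→slot 3, I→slot 1, H→slot 2, K skipped, E skipped, G skipped, B skipped.
Slots: [1:I] [2:H] [3:C] [4:D] [5:A] [6:F] [8:J]
7 of 11 scheduled.

7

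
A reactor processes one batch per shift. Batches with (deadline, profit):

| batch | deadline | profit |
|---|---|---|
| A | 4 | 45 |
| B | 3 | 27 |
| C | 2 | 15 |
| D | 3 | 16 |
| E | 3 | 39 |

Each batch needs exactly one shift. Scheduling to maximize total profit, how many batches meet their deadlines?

4

Take jobs in profit order; each goes to the latest open slot no later than its deadline.
By profit: A(d4,45), E(d3,39), B(d3,27), D(d3,16), C(d2,15)
A→slot 4; E→slot 3; B→slot 2; D→slot 1; C skipped.
4 of 5 scheduled.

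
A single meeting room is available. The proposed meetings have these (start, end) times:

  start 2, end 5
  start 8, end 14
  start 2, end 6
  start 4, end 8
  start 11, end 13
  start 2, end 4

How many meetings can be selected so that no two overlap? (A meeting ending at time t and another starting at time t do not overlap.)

Sorted by end: (2,4)  (2,5)  (2,6)  (4,8)  (11,13)  (8,14)
take (2,4); skip (2,6); take (4,8); take (11,13).
Selected 3 meetings.

3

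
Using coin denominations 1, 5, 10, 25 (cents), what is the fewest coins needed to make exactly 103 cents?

103 = 4×25 + 3×1
Total coins = 4 + 3 = 7

7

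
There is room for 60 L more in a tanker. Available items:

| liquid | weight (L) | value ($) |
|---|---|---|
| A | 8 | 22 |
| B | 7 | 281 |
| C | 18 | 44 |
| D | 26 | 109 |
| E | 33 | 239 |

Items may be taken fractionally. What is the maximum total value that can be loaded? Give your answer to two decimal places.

Greedy by value/weight ratio, highest first.
Ratios (sorted): B 40.14, E 7.24, D 4.19, A 2.75, C 2.44
take B (7 @ 281); take E (33 @ 239); take 20/26 of D → 83.85. Capacity used 60/60.
Total value = 603.85

603.85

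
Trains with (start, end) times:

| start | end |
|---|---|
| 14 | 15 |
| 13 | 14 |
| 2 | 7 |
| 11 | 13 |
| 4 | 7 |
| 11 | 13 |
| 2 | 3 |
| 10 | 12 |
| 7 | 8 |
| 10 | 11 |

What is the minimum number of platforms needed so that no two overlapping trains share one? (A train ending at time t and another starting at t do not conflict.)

3

Count concurrent intervals with a sweep; the peak is the room count.
starts: [2, 2, 4, 7, 10, 10, 11, 11, 13, 14]
ends:   [3, 7, 7, 8, 11, 12, 13, 13, 14, 15]
s2→1 s2→2 e3→1 s4→2 e7→1 e7→0 s7→1 e8→0 s10→1 s10→2 e11→1 s11→2 s11→3  — peak 3.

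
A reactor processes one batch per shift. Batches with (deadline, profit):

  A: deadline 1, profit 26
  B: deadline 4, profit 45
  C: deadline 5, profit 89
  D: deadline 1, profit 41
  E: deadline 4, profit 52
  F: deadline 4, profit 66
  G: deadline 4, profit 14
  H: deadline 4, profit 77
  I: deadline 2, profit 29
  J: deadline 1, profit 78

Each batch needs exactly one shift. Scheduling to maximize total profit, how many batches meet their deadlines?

Sort by profit descending; place each in the latest free slot ≤ its deadline.
By profit: C(d5,89), J(d1,78), H(d4,77), F(d4,66), E(d4,52), B(d4,45), D(d1,41), I(d2,29), A(d1,26), G(d4,14)
C→slot 5; J→slot 1; H→slot 4; F→slot 3; E→slot 2; B skipped; D skipped; I skipped; A skipped; G skipped.
5 of 10 scheduled.

5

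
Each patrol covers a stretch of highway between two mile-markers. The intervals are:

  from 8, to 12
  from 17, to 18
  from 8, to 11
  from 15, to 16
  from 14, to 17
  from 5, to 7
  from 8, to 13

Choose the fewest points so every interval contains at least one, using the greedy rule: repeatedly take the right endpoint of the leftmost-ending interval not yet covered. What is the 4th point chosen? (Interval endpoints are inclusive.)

18

Process intervals by earliest right end; each time one isn't hit yet, stab at its right endpoint.
By right end: [5,7]  [8,11]  [8,12]  [8,13]  [15,16]  [14,17]  [17,18]
[5,7] uncovered → point at 7; [8,11] uncovered → point at 11; [15,16] uncovered → point at 16; [17,18] uncovered → point at 18.
Points: 7, 11, 16, 18 (4 total).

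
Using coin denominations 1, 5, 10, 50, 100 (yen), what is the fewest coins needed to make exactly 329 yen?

Use the largest denomination that fits, subtract, and repeat.
329 = 3×100 + 2×10 + 1×5 + 4×1
Total coins = 3 + 2 + 1 + 4 = 10

10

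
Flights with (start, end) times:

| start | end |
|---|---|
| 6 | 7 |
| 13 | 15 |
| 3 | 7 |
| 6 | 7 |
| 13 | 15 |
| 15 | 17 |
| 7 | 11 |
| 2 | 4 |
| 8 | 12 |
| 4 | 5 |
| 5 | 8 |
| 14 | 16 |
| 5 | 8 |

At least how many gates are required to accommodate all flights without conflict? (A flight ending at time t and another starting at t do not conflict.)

5

Count concurrent intervals with a sweep; the peak is the room count.
starts: [2, 3, 4, 5, 5, 6, 6, 7, 8, 13, 13, 14, 15]
ends:   [4, 5, 7, 7, 7, 8, 8, 11, 12, 15, 15, 16, 17]
s2→1 s3→2 e4→1 s4→2 e5→1 s5→2 s5→3 s6→4 s6→5  — peak 5.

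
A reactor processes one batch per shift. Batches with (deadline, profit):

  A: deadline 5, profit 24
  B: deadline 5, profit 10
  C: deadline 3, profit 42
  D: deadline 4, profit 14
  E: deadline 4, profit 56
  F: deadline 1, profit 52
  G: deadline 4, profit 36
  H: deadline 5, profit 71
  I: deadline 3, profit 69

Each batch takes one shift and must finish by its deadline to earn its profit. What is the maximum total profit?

Sort by profit descending; place each in the latest free slot ≤ its deadline.
By profit: H(d5,71), I(d3,69), E(d4,56), F(d1,52), C(d3,42), G(d4,36), A(d5,24), D(d4,14), B(d5,10)
H→slot 5; I→slot 3; E→slot 4; F→slot 1; C→slot 2; G skipped; A skipped; D skipped; B skipped.
Profit = 52 + 42 + 69 + 56 + 71 = 290

290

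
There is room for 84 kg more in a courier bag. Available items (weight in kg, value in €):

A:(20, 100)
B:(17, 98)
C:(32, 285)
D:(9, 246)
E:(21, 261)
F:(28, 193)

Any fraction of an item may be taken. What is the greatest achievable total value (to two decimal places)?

Greedy by value/weight ratio, highest first.
Ratios (sorted): D 27.33, E 12.43, C 8.91, F 6.89, B 5.76, A 5.00
take D (9 @ 246); take E (21 @ 261); take C (32 @ 285); take 22/28 of F → 151.64. Capacity used 84/84.
Total value = 943.64

943.64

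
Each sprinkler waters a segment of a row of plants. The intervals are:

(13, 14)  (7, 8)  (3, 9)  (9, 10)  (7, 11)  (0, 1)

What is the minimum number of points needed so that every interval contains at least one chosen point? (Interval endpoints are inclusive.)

4

Process intervals by earliest right end; each time one isn't hit yet, stab at its right endpoint.
By right end: [0,1]  [7,8]  [3,9]  [9,10]  [7,11]  [13,14]
[0,1] uncovered → point at 1; [7,8] uncovered → point at 8; [9,10] uncovered → point at 10; [13,14] uncovered → point at 14.
Points: 1, 8, 10, 14 (4 total).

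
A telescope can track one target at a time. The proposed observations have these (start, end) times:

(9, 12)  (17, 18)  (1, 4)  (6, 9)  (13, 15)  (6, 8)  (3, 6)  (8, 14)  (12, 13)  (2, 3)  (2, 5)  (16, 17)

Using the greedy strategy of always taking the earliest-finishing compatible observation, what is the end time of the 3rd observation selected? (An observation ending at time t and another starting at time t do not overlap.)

8

Order by finish time; keep every interval that doesn't clash with the previous kept one.
By end time: (2,3), (1,4), (2,5), (3,6), (6,8), (6,9), (9,12), (12,13), (8,14), (13,15), (16,17), (17,18).
Pick (2,3); next start ≥ 3 → (3,6); next start ≥ 6 → (6,8); next start ≥ 8 → (9,12); next start ≥ 12 → (12,13); next start ≥ 13 → (13,15); next start ≥ 15 → (16,17); next start ≥ 17 → (17,18).
Selected: (2,3) (3,6) (6,8) (9,12) (12,13) (13,15) (16,17) (17,18)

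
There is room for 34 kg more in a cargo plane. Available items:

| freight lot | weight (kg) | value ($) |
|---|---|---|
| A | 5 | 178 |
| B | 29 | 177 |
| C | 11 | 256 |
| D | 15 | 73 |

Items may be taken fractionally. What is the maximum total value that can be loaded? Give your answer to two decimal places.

543.86

Sort by value per unit weight and fill in that order.
Order: A (178/5=35.60) > C (256/11=23.27) > B (177/29=6.10) > D (73/15=4.87)
Fill: take A (5 @ 178) → take C (11 @ 256) → take 18/29 of B → 109.86; 34/34 used.
Total value = 543.86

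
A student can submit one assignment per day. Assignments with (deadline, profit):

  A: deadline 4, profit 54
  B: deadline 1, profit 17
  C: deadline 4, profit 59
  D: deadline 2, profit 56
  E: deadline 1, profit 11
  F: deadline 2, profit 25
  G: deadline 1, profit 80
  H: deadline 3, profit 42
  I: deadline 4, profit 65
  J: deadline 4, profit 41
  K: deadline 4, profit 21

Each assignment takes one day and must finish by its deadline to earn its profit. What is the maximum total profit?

260

Take jobs in profit order; each goes to the latest open slot no later than its deadline.
Profit order: G=80 I=65 C=59 D=56 A=54 H=42 J=41 F=25 K=21 B=17 E=11
Assign: G→slot 1, I→slot 4, C→slot 3, D→slot 2, A skipped, H skipped, J skipped, F skipped, K skipped, B skipped, E skipped.
Slots: [1:G] [2:D] [3:C] [4:I]
Profit = 80 + 56 + 59 + 65 = 260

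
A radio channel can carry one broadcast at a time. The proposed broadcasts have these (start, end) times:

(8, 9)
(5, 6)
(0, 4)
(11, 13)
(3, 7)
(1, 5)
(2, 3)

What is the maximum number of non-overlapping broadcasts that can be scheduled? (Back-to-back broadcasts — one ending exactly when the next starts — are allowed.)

Greedy by earliest finish: after sorting by end time, pick each interval compatible with the last pick.
Sorted by end: (2,3)  (0,4)  (1,5)  (5,6)  (3,7)  (8,9)  (11,13)
take (2,3); skip (0,4); skip (1,5); take (5,6); take (8,9); take (11,13).
Selected 4 broadcasts.

4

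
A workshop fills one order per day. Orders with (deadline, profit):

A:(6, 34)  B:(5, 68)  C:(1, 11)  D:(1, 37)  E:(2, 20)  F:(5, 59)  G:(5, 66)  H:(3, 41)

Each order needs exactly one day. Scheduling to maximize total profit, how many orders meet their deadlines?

6

Take jobs in profit order; each goes to the latest open slot no later than its deadline.
By profit: B(d5,68), G(d5,66), F(d5,59), H(d3,41), D(d1,37), A(d6,34), E(d2,20), C(d1,11)
B→slot 5; G→slot 4; F→slot 3; H→slot 2; D→slot 1; A→slot 6; E skipped; C skipped.
6 of 8 scheduled.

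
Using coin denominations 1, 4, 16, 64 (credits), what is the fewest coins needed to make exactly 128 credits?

Use the largest denomination that fits, subtract, and repeat.
128 − 2×64→0
Total coins = 2 = 2

2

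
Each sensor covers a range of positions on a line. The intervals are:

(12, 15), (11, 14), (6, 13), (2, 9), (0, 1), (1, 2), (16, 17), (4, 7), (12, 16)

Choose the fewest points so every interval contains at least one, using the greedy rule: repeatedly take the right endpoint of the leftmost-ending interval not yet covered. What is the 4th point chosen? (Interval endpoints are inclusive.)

Sorted: [0,1] [1,2] [4,7] [2,9] [6,13] [11,14] [12,15] [12,16] [16,17]
{[0,1],[1,2]} hit by 1; {[4,7],[2,9],[6,13]} hit by 7; {[11,14],[12,15],[12,16]} hit by 14; {[16,17]} hit by 17.
Points: 1, 7, 14, 17 (4 total).

17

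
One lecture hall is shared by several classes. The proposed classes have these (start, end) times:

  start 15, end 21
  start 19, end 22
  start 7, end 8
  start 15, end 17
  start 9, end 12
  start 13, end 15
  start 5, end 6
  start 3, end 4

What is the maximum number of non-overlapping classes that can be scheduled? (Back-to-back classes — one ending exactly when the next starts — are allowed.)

Greedy by earliest finish: after sorting by end time, pick each interval compatible with the last pick.
Sorted by end: (3,4)  (5,6)  (7,8)  (9,12)  (13,15)  (15,17)  (15,21)  (19,22)
take (3,4); take (5,6); take (7,8); take (9,12); take (13,15); take (15,17); take (19,22).
Selected 7 classes.

7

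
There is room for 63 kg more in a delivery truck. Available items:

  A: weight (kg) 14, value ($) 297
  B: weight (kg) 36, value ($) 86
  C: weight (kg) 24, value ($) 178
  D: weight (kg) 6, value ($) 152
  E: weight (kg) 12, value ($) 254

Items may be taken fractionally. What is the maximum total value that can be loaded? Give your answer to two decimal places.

897.72

Sort by value per unit weight and fill in that order.
Order: D (152/6=25.33) > A (297/14=21.21) > E (254/12=21.17) > C (178/24=7.42) > B (86/36=2.39)
Fill: take D (6 @ 152) → take A (14 @ 297) → take E (12 @ 254) → take C (24 @ 178) → take 7/36 of B → 16.72; 63/63 used.
Total value = 897.72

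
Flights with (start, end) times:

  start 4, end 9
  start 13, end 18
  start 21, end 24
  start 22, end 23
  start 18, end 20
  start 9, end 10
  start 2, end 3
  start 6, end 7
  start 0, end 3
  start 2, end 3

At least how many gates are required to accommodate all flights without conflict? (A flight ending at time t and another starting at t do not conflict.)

3

The answer is the maximum number of intervals overlapping at any instant.
Events (time:±→running): 0:+→1 2:+→2 2:+→3 … peak 3.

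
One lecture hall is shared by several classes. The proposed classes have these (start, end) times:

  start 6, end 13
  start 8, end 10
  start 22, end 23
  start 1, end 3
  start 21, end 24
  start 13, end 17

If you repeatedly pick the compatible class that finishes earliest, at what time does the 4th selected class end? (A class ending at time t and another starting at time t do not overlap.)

23

Sorted by end: (1,3)  (8,10)  (6,13)  (13,17)  (22,23)  (21,24)
take (1,3); take (8,10); take (13,17); take (22,23).
Selected: (1,3) (8,10) (13,17) (22,23)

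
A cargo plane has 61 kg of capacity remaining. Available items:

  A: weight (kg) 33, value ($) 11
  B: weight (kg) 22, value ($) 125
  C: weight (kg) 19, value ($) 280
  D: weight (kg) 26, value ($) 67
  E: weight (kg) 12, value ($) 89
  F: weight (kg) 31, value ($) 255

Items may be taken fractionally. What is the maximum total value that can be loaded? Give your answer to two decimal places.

Sort by value per unit weight and fill in that order.
Ratios (sorted): C 14.74, F 8.23, E 7.42, B 5.68, D 2.58, A 0.33
take C (19 @ 280); take F (31 @ 255); take 11/12 of E → 81.58. Capacity used 61/61.
Total value = 616.58

616.58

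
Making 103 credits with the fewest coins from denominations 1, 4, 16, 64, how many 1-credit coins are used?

3

103 − 1×64→39 − 2×16→7 − 1×4→3 − 3×1→0
Count of 1: 3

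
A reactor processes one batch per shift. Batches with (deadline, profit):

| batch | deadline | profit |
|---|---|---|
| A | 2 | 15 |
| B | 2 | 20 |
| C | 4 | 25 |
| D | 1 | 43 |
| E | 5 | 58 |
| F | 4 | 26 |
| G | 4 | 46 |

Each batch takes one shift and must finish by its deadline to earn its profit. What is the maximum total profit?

Sort by profit descending; place each in the latest free slot ≤ its deadline.
Profit order: E=58 G=46 D=43 F=26 C=25 B=20 A=15
Assign: E→slot 5, G→slot 4, D→slot 1, F→slot 3, C→slot 2, B skipped, A skipped.
Slots: [1:D] [2:C] [3:F] [4:G] [5:E]
Profit = 43 + 25 + 26 + 46 + 58 = 198

198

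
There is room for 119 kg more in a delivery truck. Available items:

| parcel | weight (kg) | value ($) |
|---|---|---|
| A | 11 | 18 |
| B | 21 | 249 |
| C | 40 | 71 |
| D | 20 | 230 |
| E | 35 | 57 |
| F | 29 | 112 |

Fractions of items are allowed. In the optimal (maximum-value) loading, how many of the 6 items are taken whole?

4

Ratios (sorted): B 11.86, D 11.50, F 3.86, C 1.77, A 1.64, E 1.63
take B (21 @ 249); take D (20 @ 230); take F (29 @ 112); take C (40 @ 71); take 9/11 of A → 14.73. Capacity used 119/119.
4 item(s) taken whole; one partial (take 9/11 of A).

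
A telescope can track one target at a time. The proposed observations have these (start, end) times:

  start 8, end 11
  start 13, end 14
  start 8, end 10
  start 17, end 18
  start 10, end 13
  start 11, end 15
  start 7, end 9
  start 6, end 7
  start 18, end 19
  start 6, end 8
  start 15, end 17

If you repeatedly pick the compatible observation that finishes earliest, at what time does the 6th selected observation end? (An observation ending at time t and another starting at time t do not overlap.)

18

Order by finish time; keep every interval that doesn't clash with the previous kept one.
Sorted by end: (6,7)  (6,8)  (7,9)  (8,10)  (8,11)  (10,13)  (13,14)  (11,15)  (15,17)  (17,18)  (18,19)
take (6,7); take (7,9); take (10,13); take (13,14); take (15,17); take (17,18); take (18,19).
Selected: (6,7) (7,9) (10,13) (13,14) (15,17) (17,18) (18,19)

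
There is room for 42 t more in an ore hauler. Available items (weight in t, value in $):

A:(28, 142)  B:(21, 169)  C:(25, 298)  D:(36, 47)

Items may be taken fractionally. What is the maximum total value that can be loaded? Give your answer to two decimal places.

Sort by value per unit weight and fill in that order.
Order: C (298/25=11.92) > B (169/21=8.05) > A (142/28=5.07) > D (47/36=1.31)
Fill: take C (25 @ 298) → take 17/21 of B → 136.81; 42/42 used.
Total value = 434.81

434.81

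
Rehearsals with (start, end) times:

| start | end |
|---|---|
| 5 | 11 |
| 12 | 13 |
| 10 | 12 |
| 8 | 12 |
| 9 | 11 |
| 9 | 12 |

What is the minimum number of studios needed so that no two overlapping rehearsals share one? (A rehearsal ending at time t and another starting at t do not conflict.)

5

The answer is the maximum number of intervals overlapping at any instant.
Events (time:±→running): 5:+→1 8:+→2 9:+→3 9:+→4 10:+→5 … peak 5.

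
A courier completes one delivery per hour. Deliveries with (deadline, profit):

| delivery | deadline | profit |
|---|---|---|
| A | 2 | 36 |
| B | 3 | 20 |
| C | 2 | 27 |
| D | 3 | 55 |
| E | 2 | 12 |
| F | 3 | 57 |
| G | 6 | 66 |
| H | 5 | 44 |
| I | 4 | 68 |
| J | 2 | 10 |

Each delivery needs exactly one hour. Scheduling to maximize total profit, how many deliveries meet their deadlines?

6

Sort by profit descending; place each in the latest free slot ≤ its deadline.
By profit: I(d4,68), G(d6,66), F(d3,57), D(d3,55), H(d5,44), A(d2,36), C(d2,27), B(d3,20), E(d2,12), J(d2,10)
I→slot 4; G→slot 6; F→slot 3; D→slot 2; H→slot 5; A→slot 1; C skipped; B skipped; E skipped; J skipped.
6 of 10 scheduled.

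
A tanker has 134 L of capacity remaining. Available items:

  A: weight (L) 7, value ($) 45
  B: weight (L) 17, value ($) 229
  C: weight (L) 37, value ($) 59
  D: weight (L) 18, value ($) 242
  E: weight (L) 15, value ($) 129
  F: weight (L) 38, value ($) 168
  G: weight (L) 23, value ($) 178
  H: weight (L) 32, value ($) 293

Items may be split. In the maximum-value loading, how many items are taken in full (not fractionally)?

Greedy by value/weight ratio, highest first.
Ratios (sorted): B 13.47, D 13.44, H 9.16, E 8.60, G 7.74, A 6.43, F 4.42, C 1.59
take B (17 @ 229); take D (18 @ 242); take H (32 @ 293); take E (15 @ 129); take G (23 @ 178); take A (7 @ 45); take 22/38 of F → 97.26. Capacity used 134/134.
6 item(s) taken whole; one partial (take 22/38 of F).

6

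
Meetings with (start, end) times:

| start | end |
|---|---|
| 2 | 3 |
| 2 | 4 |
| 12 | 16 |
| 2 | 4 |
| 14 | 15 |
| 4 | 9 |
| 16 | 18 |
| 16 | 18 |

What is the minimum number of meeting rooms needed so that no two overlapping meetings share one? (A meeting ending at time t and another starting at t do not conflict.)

Events (time:±→running): 2:+→1 2:+→2 2:+→3 … peak 3.

3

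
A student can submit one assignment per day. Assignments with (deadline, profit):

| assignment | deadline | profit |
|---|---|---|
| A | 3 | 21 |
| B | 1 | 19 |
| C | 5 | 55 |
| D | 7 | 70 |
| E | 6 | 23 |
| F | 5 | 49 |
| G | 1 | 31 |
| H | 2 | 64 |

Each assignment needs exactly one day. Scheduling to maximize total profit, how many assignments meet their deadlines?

Profit order: D=70 H=64 C=55 F=49 G=31 E=23 A=21 B=19
Assign: D→slot 7, H→slot 2, C→slot 5, F→slot 4, G→slot 1, E→slot 6, A→slot 3, B skipped.
Slots: [1:G] [2:H] [3:A] [4:F] [5:C] [6:E] [7:D]
7 of 8 scheduled.

7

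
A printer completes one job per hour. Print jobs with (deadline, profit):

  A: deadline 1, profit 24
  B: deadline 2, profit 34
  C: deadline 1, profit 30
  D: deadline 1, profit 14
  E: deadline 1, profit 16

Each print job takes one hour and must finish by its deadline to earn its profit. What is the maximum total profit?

By profit: B(d2,34), C(d1,30), A(d1,24), E(d1,16), D(d1,14)
B→slot 2; C→slot 1; A skipped; E skipped; D skipped.
Profit = 30 + 34 = 64

64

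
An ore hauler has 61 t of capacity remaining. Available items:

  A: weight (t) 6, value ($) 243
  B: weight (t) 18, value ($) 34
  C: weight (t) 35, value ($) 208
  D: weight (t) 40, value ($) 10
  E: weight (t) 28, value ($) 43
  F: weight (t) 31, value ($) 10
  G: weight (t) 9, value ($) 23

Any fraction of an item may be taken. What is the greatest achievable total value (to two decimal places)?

494.78

Sort by value per unit weight and fill in that order.
Order: A (243/6=40.50) > C (208/35=5.94) > G (23/9=2.56) > B (34/18=1.89) > E (43/28=1.54) > F (10/31=0.32) > D (10/40=0.25)
Fill: take A (6 @ 243) → take C (35 @ 208) → take G (9 @ 23) → take 11/18 of B → 20.78; 61/61 used.
Total value = 494.78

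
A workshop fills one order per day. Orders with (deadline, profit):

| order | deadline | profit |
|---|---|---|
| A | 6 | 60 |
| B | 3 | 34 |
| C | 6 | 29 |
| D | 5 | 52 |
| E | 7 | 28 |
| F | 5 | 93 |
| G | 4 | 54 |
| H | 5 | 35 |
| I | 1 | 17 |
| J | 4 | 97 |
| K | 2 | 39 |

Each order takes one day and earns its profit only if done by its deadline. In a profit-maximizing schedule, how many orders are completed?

Sort by profit descending; place each in the latest free slot ≤ its deadline.
Profit order: J=97 F=93 A=60 G=54 D=52 K=39 H=35 B=34 C=29 E=28 I=17
Assign: J→slot 4, F→slot 5, A→slot 6, G→slot 3, D→slot 2, K→slot 1, H skipped, B skipped, C skipped, E→slot 7, I skipped.
Slots: [1:K] [2:D] [3:G] [4:J] [5:F] [6:A] [7:E]
7 of 11 scheduled.

7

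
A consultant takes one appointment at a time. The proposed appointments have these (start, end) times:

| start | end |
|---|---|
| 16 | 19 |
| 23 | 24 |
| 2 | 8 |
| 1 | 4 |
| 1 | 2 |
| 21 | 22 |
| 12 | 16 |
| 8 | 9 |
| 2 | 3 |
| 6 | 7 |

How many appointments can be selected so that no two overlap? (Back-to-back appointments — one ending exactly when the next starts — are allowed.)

Sort by end time and greedily take each interval whose start is ≥ the last chosen end.
Sorted by end: (1,2)  (2,3)  (1,4)  (6,7)  (2,8)  (8,9)  (12,16)  (16,19)  (21,22)  (23,24)
take (1,2); take (2,3); skip (1,4); take (6,7); take (8,9); take (12,16); take (16,19); take (21,22); take (23,24).
Selected 8 appointments.

8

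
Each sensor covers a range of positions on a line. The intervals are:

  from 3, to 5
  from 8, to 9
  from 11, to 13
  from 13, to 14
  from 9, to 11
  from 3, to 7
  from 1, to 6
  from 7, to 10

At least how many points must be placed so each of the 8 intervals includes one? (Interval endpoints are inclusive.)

3

Sort by right endpoint; whenever an interval is uncovered, place a point at its right end.
By right end: [3,5]  [1,6]  [3,7]  [8,9]  [7,10]  [9,11]  [11,13]  [13,14]
[3,5] uncovered → point at 5; [8,9] uncovered → point at 9; [11,13] uncovered → point at 13.
Points: 5, 9, 13 (3 total).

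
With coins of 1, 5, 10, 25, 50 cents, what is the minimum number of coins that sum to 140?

Greedy: take as many of the largest coin as possible, then repeat with the remainder.
140 − 2×50→40 − 1×25→15 − 1×10→5 − 1×5→0
Total coins = 2 + 1 + 1 + 1 = 5

5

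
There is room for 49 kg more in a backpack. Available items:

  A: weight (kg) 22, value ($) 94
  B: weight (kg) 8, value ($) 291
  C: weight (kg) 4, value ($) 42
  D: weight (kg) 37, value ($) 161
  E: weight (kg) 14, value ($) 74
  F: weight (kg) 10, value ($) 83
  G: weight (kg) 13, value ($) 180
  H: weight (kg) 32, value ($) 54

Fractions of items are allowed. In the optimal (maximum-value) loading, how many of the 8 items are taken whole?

5

Ratios (sorted): B 36.38, G 13.85, C 10.50, F 8.30, E 5.29, D 4.35, A 4.27, H 1.69
take B (8 @ 291); take G (13 @ 180); take C (4 @ 42); take F (10 @ 83); take E (14 @ 74). Capacity used 49/49.
5 item(s) taken whole.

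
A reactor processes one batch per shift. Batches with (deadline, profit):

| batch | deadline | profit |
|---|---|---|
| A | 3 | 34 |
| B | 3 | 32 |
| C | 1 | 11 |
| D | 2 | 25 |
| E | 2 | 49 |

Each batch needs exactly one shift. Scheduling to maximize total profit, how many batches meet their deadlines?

Profit order: E=49 A=34 B=32 D=25 C=11
Assign: E→slot 2, A→slot 3, B→slot 1, D skipped, C skipped.
Slots: [1:B] [2:E] [3:A]
3 of 5 scheduled.

3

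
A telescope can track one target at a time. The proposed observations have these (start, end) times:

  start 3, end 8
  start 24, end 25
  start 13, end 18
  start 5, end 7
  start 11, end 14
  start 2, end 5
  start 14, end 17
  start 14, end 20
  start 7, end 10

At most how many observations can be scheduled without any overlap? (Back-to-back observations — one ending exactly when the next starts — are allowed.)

Sorted by end: (2,5)  (5,7)  (3,8)  (7,10)  (11,14)  (14,17)  (13,18)  (14,20)  (24,25)
take (2,5); take (5,7); skip (3,8); take (7,10); take (11,14); take (14,17); skip (13,18); take (24,25).
Selected 6 observations.

6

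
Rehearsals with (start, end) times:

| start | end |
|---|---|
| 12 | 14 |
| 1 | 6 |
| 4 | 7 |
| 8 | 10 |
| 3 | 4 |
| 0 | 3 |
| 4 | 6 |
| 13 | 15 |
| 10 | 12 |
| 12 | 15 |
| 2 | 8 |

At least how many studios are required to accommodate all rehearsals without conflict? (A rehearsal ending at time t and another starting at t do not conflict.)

4

Events (time:±→running): 0:+→1 1:+→2 2:+→3 3:-→2 3:+→3 4:-→2 4:+→3 4:+→4 … peak 4.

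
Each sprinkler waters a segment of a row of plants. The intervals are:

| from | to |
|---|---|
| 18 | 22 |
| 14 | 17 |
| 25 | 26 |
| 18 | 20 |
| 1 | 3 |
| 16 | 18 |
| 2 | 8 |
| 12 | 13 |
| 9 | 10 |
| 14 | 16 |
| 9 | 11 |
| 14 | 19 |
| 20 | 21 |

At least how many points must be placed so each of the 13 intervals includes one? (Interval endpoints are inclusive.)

6

Process intervals by earliest right end; each time one isn't hit yet, stab at its right endpoint.
By right end: [1,3]  [2,8]  [9,10]  [9,11]  [12,13]  [14,16]  [14,17]  [16,18]  [14,19]  [18,20]  [20,21]  [18,22]  [25,26]
[1,3] uncovered → point at 3; [9,10] uncovered → point at 10; [12,13] uncovered → point at 13; [14,16] uncovered → point at 16; [18,20] uncovered → point at 20; [25,26] uncovered → point at 26.
Points: 3, 10, 13, 16, 20, 26 (6 total).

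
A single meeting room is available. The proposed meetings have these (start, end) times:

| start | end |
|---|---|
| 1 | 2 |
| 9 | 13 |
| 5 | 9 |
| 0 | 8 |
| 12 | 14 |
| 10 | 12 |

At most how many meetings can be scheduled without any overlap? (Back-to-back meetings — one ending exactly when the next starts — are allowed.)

Sorted by end: (1,2)  (0,8)  (5,9)  (10,12)  (9,13)  (12,14)
take (1,2); take (5,9); take (10,12); take (12,14).
Selected 4 meetings.

4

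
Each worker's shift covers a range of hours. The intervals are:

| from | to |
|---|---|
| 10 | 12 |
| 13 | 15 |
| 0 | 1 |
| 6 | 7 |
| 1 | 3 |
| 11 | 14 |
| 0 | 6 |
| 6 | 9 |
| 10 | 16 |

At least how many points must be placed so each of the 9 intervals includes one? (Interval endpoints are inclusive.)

Sorted: [0,1] [1,3] [0,6] [6,7] [6,9] [10,12] [11,14] [13,15] [10,16]
{[0,1],[1,3],[0,6]} hit by 1; {[6,7],[6,9]} hit by 7; {[10,12],[11,14]} hit by 12; {[13,15],[10,16]} hit by 15.
Points: 1, 7, 12, 15 (4 total).

4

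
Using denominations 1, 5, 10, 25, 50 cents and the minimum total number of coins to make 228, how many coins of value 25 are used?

1

Greedy: take as many of the largest coin as possible, then repeat with the remainder.
228 = 4×50 + 1×25 + 3×1
Count of 25: 1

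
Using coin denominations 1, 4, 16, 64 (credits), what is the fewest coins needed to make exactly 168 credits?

Use the largest denomination that fits, subtract, and repeat.
168 − 2×64→40 − 2×16→8 − 2×4→0
Total coins = 2 + 2 + 2 = 6

6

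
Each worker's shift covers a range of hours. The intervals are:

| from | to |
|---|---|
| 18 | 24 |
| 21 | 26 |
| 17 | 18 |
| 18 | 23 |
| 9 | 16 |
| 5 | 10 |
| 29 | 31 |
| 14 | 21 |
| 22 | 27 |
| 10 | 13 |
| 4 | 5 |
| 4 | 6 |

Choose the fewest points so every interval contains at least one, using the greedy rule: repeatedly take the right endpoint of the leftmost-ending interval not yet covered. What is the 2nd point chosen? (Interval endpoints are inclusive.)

Process intervals by earliest right end; each time one isn't hit yet, stab at its right endpoint.
Sorted: [4,5] [4,6] [5,10] [10,13] [9,16] [17,18] [14,21] [18,23] [18,24] [21,26] [22,27] [29,31]
{[4,5],[4,6],[5,10]} hit by 5; {[10,13],[9,16]} hit by 13; {[17,18],[14,21],[18,23],[18,24]} hit by 18; {[21,26],[22,27]} hit by 26; {[29,31]} hit by 31.
Points: 5, 13, 18, 26, 31 (5 total).

13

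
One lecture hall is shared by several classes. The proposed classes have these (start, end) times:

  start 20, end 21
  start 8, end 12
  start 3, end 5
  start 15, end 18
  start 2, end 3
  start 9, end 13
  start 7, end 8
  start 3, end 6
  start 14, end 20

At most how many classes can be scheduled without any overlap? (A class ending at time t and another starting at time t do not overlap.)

6

Sort by end time and greedily take each interval whose start is ≥ the last chosen end.
Sorted by end: (2,3)  (3,5)  (3,6)  (7,8)  (8,12)  (9,13)  (15,18)  (14,20)  (20,21)
take (2,3); take (3,5); skip (3,6); take (7,8); take (8,12); take (15,18); skip (14,20); take (20,21).
Selected 6 classes.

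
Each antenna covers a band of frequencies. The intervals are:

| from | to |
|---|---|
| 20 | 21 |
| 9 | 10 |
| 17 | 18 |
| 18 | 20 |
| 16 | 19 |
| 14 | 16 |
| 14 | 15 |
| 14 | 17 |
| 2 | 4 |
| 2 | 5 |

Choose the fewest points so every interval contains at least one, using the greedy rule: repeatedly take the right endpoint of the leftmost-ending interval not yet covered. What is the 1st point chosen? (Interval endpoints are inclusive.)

Sorted: [2,4] [2,5] [9,10] [14,15] [14,16] [14,17] [17,18] [16,19] [18,20] [20,21]
{[2,4],[2,5]} hit by 4; {[9,10]} hit by 10; {[14,15],[14,16],[14,17]} hit by 15; {[17,18],[16,19],[18,20]} hit by 18; {[20,21]} hit by 21.
Points: 4, 10, 15, 18, 21 (5 total).

4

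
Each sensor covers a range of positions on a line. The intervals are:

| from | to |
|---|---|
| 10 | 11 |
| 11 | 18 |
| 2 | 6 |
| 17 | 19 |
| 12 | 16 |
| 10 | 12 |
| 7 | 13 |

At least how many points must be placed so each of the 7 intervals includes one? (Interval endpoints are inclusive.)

4

Process intervals by earliest right end; each time one isn't hit yet, stab at its right endpoint.
Sorted: [2,6] [10,11] [10,12] [7,13] [12,16] [11,18] [17,19]
{[2,6]} hit by 6; {[10,11],[10,12],[7,13]} hit by 11; {[12,16],[11,18]} hit by 16; {[17,19]} hit by 19.
Points: 6, 11, 16, 19 (4 total).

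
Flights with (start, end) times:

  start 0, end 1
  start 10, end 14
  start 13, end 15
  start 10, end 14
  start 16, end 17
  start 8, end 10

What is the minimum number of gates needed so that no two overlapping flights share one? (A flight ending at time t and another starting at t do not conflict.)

Count concurrent intervals with a sweep; the peak is the room count.
Events (time:±→running): 0:+→1 1:-→0 8:+→1 10:-→0 10:+→1 10:+→2 13:+→3 … peak 3.

3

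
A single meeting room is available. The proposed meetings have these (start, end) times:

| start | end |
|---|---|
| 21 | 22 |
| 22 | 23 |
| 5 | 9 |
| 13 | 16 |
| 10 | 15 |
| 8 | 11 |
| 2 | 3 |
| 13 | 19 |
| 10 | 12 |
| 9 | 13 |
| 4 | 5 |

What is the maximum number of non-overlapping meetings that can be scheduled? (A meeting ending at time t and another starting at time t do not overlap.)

Sort by end time and greedily take each interval whose start is ≥ the last chosen end.
By end time: (2,3), (4,5), (5,9), (8,11), (10,12), (9,13), (10,15), (13,16), (13,19), (21,22), (22,23).
Pick (2,3); next start ≥ 3 → (4,5); next start ≥ 5 → (5,9); next start ≥ 9 → (10,12); next start ≥ 12 → (13,16); next start ≥ 16 → (21,22); next start ≥ 22 → (22,23).
Selected 7 meetings.

7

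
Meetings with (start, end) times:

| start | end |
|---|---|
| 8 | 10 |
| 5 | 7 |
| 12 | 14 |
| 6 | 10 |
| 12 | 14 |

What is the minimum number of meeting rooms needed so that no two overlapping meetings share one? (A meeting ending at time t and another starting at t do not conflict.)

The answer is the maximum number of intervals overlapping at any instant.
Events (time:±→running): 5:+→1 6:+→2 … peak 2.

2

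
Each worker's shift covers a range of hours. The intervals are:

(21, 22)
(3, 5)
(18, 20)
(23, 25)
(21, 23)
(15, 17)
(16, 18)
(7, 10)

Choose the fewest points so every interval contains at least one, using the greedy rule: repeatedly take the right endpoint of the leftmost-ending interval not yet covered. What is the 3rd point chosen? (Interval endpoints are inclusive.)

17

Sorted: [3,5] [7,10] [15,17] [16,18] [18,20] [21,22] [21,23] [23,25]
{[3,5]} hit by 5; {[7,10]} hit by 10; {[15,17],[16,18]} hit by 17; {[18,20]} hit by 20; {[21,22],[21,23]} hit by 22; {[23,25]} hit by 25.
Points: 5, 10, 17, 20, 22, 25 (6 total).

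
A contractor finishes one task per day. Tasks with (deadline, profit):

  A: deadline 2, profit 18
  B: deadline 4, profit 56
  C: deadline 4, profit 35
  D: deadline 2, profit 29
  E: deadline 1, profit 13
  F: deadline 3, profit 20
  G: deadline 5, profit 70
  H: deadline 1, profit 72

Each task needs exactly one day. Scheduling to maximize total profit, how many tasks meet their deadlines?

5

Profit order: H=72 G=70 B=56 C=35 D=29 F=20 A=18 E=13
Assign: H→slot 1, G→slot 5, B→slot 4, C→slot 3, D→slot 2, F skipped, A skipped, E skipped.
Slots: [1:H] [2:D] [3:C] [4:B] [5:G]
5 of 8 scheduled.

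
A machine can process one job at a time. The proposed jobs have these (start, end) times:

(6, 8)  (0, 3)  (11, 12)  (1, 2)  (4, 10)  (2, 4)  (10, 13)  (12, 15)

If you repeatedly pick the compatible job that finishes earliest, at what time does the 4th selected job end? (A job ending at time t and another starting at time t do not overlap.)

Sort by end time and greedily take each interval whose start is ≥ the last chosen end.
By end time: (1,2), (0,3), (2,4), (6,8), (4,10), (11,12), (10,13), (12,15).
Pick (1,2); next start ≥ 2 → (2,4); next start ≥ 4 → (6,8); next start ≥ 8 → (11,12); next start ≥ 12 → (12,15).
Selected: (1,2) (2,4) (6,8) (11,12) (12,15)

12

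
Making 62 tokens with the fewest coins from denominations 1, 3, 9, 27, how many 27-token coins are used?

2

62 = 2×27 + 2×3 + 2×1
Count of 27: 2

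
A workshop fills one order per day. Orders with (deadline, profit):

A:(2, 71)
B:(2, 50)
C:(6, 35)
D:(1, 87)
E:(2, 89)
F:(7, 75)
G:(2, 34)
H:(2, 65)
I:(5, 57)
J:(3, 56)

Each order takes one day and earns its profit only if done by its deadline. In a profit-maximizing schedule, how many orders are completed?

By profit: E(d2,89), D(d1,87), F(d7,75), A(d2,71), H(d2,65), I(d5,57), J(d3,56), B(d2,50), C(d6,35), G(d2,34)
E→slot 2; D→slot 1; F→slot 7; A skipped; H skipped; I→slot 5; J→slot 3; B skipped; C→slot 6; G skipped.
6 of 10 scheduled.

6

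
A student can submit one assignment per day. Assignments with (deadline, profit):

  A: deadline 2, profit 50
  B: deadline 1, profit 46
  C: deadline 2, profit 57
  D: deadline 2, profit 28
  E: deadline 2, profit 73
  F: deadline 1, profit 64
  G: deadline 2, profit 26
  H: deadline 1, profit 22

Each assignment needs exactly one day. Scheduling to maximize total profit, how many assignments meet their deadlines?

2

Profit order: E=73 F=64 C=57 A=50 B=46 D=28 G=26 H=22
Assign: E→slot 2, F→slot 1, C skipped, A skipped, B skipped, D skipped, G skipped, H skipped.
Slots: [1:F] [2:E]
2 of 8 scheduled.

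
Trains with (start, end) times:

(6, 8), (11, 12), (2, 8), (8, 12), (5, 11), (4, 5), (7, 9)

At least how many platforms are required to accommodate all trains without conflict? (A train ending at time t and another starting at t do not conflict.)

4

Count concurrent intervals with a sweep; the peak is the room count.
starts: [2, 4, 5, 6, 7, 8, 11]
ends:   [5, 8, 8, 9, 11, 12, 12]
s2→1 s4→2 e5→1 s5→2 s6→3 s7→4  — peak 4.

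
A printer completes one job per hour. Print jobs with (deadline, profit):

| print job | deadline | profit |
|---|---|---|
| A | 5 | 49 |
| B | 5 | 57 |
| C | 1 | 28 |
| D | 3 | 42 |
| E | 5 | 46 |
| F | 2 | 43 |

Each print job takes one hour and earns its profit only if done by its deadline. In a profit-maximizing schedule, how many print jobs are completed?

5

Take jobs in profit order; each goes to the latest open slot no later than its deadline.
Profit order: B=57 A=49 E=46 F=43 D=42 C=28
Assign: B→slot 5, A→slot 4, E→slot 3, F→slot 2, D→slot 1, C skipped.
Slots: [1:D] [2:F] [3:E] [4:A] [5:B]
5 of 6 scheduled.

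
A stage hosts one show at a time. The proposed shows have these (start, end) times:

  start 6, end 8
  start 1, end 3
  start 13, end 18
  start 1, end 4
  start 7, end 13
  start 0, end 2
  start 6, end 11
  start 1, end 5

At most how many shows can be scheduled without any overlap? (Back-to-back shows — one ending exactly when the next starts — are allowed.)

Sorted by end: (0,2)  (1,3)  (1,4)  (1,5)  (6,8)  (6,11)  (7,13)  (13,18)
take (0,2); skip (1,3); take (6,8); skip (6,11); take (13,18).
Selected 3 shows.

3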